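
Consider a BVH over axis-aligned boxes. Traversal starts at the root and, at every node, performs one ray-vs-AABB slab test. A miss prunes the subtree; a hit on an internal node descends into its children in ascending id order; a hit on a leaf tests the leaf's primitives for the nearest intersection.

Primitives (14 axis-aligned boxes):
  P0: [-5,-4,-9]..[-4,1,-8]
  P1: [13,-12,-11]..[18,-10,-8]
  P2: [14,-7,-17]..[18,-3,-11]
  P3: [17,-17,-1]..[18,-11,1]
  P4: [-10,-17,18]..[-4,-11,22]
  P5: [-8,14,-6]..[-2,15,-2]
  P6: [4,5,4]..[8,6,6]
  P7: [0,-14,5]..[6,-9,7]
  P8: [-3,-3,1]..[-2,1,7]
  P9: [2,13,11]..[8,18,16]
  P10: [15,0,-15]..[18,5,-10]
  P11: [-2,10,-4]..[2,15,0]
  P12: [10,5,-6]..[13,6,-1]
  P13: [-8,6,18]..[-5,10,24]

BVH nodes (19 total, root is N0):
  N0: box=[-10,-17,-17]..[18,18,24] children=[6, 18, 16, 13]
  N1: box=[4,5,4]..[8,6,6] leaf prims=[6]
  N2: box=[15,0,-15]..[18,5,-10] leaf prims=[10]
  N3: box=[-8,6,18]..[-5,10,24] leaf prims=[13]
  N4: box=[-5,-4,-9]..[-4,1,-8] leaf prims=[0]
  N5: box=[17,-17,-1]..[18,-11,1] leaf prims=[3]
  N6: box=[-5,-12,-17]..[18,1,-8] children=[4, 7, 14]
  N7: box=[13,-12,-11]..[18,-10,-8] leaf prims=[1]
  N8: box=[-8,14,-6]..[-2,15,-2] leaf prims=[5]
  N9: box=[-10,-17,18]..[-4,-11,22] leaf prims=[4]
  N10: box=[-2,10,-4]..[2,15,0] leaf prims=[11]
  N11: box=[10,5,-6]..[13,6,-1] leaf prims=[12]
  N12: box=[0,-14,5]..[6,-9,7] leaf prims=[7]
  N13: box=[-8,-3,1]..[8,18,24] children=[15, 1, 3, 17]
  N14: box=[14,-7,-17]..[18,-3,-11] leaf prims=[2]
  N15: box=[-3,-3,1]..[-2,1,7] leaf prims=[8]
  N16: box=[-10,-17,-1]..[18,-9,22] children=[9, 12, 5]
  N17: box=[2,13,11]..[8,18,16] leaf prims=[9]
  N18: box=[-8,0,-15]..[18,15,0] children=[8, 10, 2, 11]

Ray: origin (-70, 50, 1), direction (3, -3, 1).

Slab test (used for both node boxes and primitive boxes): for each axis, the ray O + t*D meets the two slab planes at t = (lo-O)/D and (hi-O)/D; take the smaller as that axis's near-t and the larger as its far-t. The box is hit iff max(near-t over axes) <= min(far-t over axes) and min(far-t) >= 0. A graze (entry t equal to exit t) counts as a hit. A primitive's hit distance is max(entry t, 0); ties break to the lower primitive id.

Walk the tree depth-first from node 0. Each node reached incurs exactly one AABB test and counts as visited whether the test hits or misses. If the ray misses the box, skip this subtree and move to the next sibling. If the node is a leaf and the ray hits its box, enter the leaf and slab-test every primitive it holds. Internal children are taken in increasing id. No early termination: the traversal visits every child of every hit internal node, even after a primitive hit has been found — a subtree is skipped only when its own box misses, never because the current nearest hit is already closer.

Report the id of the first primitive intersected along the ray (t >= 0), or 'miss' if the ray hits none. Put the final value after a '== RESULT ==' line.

Walk:
N0 x:[20,88/3] y:[32/3,67/3] z:[-18,23] -> hit [20,67/3], descend [6, 13, 16, 18]
  N6 x:[65/3,88/3] y:[49/3,62/3] z:[-18,-9] -> miss, prune
  N13 x:[62/3,26] y:[32/3,53/3] z:[0,23] -> miss, prune
  N16 x:[20,88/3] y:[59/3,67/3] z:[-2,21] -> hit [20,21], descend [5, 9, 12]
    N5 x:[29,88/3] y:[61/3,67/3] z:[-2,0] -> miss, prune
    N9 x:[20,22] y:[61/3,67/3] z:[17,21] -> hit [61/3,21] leaf, test {P4@t=61/3}
    N12 x:[70/3,76/3] y:[59/3,64/3] z:[4,6] -> miss, prune
  N18 x:[62/3,88/3] y:[35/3,50/3] z:[-16,-1] -> miss, prune

order=[0, 6, 13, 16, 5, 9, 12, 18]  |boxes|=8  |leaves|=1  hit=P4

== RESULT ==
4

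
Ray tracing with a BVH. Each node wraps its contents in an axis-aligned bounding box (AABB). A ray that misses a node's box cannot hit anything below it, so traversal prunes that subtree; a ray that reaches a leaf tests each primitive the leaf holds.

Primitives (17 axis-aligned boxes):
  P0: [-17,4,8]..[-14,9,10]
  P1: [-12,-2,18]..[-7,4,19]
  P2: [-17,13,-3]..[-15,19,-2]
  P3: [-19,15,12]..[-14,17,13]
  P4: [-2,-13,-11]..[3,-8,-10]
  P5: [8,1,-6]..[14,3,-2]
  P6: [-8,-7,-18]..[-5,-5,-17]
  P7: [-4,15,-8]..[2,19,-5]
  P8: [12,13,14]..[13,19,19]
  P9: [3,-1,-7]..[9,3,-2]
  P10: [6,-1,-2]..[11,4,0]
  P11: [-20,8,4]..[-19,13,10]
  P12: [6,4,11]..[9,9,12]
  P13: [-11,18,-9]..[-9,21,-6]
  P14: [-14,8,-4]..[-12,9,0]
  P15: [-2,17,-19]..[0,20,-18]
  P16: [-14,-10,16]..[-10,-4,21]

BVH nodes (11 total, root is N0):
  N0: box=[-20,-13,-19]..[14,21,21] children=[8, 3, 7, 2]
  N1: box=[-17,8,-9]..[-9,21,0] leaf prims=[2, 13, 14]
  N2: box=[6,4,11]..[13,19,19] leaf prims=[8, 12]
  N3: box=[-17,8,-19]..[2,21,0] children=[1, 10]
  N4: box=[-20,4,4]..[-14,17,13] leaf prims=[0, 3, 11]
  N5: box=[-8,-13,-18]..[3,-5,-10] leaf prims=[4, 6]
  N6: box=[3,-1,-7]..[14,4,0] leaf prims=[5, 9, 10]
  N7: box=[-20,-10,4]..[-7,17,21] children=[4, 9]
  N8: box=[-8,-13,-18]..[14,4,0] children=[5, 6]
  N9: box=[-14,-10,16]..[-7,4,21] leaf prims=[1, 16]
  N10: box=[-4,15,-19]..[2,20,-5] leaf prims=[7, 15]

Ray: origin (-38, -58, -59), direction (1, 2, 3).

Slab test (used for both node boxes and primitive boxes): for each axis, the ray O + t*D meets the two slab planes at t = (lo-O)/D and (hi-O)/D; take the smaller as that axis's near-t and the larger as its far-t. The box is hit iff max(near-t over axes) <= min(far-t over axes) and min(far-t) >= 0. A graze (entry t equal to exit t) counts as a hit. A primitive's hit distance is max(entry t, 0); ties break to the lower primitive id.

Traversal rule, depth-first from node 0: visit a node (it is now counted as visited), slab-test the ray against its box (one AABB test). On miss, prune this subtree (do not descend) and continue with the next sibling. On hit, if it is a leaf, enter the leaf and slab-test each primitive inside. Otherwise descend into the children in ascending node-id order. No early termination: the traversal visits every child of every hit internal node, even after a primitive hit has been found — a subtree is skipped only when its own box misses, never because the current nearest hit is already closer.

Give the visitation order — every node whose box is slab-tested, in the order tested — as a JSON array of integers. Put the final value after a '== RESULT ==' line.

Traverse from the root:
N0 x:[18,52] y:[45/2,79/2] z:[40/3,80/3] -> hit [45/2,80/3], descend [2, 3, 7, 8]
  N2 x:[44,51] y:[31,77/2] z:[70/3,26] -> miss, prune
  N3 x:[21,40] y:[33,79/2] z:[40/3,59/3] -> miss, prune
  N7 x:[18,31] y:[24,75/2] z:[21,80/3] -> hit [24,80/3], descend [4, 9]
    N4 x:[18,24] y:[31,75/2] z:[21,24] -> miss, prune
    N9 x:[24,31] y:[24,31] z:[25,80/3] -> hit [25,80/3] leaf, test {P1(miss), P16@t=25}
  N8 x:[30,52] y:[45/2,31] z:[41/3,59/3] -> miss, prune

Summary -> nodes [0, 2, 3, 7, 4, 9, 8]; box-tests=7; leaf-entries=1; first=P16

== RESULT ==
[0, 2, 3, 7, 4, 9, 8]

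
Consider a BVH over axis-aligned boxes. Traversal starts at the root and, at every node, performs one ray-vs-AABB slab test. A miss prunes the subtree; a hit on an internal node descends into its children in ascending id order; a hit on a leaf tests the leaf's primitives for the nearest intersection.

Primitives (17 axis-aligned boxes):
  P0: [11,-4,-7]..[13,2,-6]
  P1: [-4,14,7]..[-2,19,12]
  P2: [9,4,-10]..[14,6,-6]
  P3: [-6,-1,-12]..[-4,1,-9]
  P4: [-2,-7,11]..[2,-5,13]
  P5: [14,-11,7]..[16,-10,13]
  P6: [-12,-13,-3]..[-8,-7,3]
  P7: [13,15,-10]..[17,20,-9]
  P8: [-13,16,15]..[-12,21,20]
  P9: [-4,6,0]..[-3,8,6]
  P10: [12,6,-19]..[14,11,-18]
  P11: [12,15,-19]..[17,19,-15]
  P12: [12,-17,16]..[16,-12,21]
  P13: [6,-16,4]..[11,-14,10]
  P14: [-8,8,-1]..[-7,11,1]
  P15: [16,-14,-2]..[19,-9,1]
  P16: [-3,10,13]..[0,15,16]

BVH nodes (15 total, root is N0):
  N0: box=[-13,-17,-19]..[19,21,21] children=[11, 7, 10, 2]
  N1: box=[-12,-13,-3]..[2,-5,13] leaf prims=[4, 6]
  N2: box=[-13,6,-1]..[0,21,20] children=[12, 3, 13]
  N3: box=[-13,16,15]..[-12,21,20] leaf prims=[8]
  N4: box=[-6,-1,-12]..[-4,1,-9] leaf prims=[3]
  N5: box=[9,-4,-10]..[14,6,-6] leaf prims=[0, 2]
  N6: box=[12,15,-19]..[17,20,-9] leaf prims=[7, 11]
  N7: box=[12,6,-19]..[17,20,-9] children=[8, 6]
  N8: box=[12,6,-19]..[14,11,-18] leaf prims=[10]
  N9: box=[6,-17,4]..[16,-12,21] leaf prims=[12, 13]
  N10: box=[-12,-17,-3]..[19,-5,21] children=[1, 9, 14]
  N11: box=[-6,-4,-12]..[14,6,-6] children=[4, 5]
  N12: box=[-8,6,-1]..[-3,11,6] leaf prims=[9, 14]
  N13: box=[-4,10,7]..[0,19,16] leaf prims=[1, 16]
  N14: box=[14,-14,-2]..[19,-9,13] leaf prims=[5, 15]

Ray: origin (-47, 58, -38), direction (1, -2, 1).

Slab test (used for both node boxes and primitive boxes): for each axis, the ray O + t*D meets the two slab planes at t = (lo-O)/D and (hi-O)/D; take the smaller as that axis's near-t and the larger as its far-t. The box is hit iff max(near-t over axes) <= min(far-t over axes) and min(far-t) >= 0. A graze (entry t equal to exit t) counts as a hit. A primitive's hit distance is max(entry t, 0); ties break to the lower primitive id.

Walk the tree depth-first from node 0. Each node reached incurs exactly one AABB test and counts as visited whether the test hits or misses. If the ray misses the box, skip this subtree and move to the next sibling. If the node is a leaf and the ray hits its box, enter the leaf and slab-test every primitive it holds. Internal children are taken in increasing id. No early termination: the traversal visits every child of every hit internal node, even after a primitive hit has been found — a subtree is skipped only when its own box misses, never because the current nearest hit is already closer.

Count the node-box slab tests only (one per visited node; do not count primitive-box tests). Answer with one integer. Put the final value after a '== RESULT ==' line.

Walk:
N0 x:[34,66] y:[37/2,75/2] z:[19,59] -> hit [34,75/2], descend [2, 7, 10, 11]
  N2 x:[34,47] y:[37/2,26] z:[37,58] -> miss, prune
  N7 x:[59,64] y:[19,26] z:[19,29] -> miss, prune
  N10 x:[35,66] y:[63/2,75/2] z:[35,59] -> hit [35,75/2], descend [1, 9, 14]
    N1 x:[35,49] y:[63/2,71/2] z:[35,51] -> hit [35,71/2] leaf, test {P4(miss), P6@t=35}
    N9 x:[53,63] y:[35,75/2] z:[42,59] -> miss, prune
    N14 x:[61,66] y:[67/2,36] z:[36,51] -> miss, prune
  N11 x:[41,61] y:[26,31] z:[26,32] -> miss, prune

Summary -> nodes [0, 2, 7, 10, 1, 9, 14, 11]; box-tests=8; leaf-entries=1; first=P6

== RESULT ==
8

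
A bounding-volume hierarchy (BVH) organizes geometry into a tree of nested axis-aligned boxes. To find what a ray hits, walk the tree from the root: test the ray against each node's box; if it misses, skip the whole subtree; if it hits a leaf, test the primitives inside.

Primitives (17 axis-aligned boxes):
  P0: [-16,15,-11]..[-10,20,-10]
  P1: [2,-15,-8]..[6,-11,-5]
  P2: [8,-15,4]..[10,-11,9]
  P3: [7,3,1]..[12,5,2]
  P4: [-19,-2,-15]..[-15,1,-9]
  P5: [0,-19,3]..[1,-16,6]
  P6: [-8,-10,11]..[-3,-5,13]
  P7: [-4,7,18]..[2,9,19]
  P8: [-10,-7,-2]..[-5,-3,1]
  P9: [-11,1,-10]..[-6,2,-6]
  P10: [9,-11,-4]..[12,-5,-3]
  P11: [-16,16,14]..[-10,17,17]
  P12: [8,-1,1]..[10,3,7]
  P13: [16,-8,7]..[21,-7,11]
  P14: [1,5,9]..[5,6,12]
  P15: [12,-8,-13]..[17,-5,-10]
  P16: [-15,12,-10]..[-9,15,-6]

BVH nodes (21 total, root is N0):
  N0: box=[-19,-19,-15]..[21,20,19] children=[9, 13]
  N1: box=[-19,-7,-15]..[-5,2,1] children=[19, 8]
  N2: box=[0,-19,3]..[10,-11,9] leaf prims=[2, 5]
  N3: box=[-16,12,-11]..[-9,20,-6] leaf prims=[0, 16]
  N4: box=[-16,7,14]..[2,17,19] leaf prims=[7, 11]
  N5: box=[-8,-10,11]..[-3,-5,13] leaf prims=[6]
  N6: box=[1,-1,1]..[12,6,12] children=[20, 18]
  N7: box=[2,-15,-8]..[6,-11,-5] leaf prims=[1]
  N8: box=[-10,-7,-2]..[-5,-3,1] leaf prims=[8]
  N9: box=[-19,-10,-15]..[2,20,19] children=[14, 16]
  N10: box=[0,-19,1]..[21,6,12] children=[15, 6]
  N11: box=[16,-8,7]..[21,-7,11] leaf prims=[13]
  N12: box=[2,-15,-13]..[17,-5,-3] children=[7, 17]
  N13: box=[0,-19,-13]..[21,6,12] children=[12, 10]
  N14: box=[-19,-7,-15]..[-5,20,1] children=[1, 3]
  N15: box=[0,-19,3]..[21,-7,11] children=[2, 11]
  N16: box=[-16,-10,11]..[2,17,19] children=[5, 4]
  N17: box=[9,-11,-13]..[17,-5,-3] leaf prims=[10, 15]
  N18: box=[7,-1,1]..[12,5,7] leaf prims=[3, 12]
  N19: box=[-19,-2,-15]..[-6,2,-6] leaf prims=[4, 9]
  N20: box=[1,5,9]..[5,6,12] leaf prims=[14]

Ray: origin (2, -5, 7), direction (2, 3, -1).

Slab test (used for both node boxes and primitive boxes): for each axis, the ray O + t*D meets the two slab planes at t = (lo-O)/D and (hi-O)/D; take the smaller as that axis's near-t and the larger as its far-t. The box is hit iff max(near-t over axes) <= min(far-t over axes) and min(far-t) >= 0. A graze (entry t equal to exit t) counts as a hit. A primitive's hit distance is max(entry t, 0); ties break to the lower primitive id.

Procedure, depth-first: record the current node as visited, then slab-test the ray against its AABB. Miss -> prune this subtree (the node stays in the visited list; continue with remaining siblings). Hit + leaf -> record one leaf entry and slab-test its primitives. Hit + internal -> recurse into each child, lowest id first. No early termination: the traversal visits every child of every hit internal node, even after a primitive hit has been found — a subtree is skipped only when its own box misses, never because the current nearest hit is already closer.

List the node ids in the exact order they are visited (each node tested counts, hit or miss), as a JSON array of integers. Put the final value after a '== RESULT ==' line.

Trace the traversal:
N0 x:[-21/2,19/2] y:[-14/3,25/3] z:[-12,22] -> hit [-14/3,25/3], descend [9, 13]
  N9 x:[-21/2,0] y:[-5/3,25/3] z:[-12,22] -> hit [-5/3,0], descend [14, 16]
    N14 x:[-21/2,-7/2] y:[-2/3,25/3] z:[6,22] -> miss, prune
    N16 x:[-9,0] y:[-5/3,22/3] z:[-12,-4] -> miss, prune
  N13 x:[-1,19/2] y:[-14/3,11/3] z:[-5,20] -> hit [-1,11/3], descend [10, 12]
    N10 x:[-1,19/2] y:[-14/3,11/3] z:[-5,6] -> hit [-1,11/3], descend [6, 15]
      N6 x:[-1/2,5] y:[4/3,11/3] z:[-5,6] -> hit [4/3,11/3], descend [18, 20]
        N18 x:[5/2,5] y:[4/3,10/3] z:[0,6] -> hit [5/2,10/3] leaf, test {P3(miss), P12(miss)}
        N20 x:[-1/2,3/2] y:[10/3,11/3] z:[-5,-2] -> miss, prune
      N15 x:[-1,19/2] y:[-14/3,-2/3] z:[-4,4] -> miss, prune
    N12 x:[0,15/2] y:[-10/3,0] z:[10,20] -> miss, prune

order=[0, 9, 14, 16, 13, 10, 6, 18, 20, 15, 12]  |boxes|=11  |leaves|=1  hit=miss

== RESULT ==
[0, 9, 14, 16, 13, 10, 6, 18, 20, 15, 12]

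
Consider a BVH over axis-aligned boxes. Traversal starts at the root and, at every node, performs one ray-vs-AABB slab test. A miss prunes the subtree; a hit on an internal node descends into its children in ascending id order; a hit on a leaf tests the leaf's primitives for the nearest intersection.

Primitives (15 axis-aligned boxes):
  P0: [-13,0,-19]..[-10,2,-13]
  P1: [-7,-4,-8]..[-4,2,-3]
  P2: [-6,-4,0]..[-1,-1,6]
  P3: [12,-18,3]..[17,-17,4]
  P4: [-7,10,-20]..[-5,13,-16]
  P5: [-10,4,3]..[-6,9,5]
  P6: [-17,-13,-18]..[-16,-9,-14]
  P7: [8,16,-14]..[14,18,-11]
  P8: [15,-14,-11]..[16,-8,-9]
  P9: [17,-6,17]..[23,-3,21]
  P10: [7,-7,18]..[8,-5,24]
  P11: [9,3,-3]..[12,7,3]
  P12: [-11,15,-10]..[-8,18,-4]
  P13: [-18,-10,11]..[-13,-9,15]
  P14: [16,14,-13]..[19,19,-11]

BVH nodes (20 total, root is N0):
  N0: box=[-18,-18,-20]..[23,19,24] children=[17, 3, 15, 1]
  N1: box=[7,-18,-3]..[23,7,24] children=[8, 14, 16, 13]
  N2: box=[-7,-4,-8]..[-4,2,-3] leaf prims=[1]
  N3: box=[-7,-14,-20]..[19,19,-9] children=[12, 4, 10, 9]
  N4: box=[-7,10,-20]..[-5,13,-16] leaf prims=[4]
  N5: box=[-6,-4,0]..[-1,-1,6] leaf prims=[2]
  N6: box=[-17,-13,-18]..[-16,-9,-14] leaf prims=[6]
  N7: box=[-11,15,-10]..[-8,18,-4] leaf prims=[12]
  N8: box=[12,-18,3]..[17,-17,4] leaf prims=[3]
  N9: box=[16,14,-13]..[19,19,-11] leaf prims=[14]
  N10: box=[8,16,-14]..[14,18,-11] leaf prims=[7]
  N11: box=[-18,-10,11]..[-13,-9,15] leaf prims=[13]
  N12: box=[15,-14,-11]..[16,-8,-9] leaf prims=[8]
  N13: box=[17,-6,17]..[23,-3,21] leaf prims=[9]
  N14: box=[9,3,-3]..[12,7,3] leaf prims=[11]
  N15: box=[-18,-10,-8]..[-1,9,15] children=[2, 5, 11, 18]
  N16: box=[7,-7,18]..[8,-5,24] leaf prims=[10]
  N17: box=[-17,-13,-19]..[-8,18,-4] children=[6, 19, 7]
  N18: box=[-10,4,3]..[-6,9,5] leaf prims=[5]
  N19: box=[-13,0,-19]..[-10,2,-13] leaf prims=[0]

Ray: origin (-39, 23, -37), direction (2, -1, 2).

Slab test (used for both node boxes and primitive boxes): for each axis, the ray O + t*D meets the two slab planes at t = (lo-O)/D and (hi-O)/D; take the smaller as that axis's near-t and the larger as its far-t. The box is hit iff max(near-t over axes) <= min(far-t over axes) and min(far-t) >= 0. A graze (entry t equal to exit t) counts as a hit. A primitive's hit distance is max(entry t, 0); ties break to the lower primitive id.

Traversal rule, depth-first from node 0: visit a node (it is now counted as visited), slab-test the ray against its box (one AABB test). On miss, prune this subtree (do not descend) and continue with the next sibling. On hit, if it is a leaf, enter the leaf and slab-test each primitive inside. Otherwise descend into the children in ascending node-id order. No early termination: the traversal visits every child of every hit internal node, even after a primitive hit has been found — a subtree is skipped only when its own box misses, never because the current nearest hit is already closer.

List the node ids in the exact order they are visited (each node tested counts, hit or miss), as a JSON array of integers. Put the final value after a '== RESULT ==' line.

Walk:
N0 x:[21/2,31] y:[4,41] z:[17/2,61/2] -> hit [21/2,61/2], descend [1, 3, 15, 17]
  N1 x:[23,31] y:[16,41] z:[17,61/2] -> hit [23,61/2], descend [8, 13, 14, 16]
    N8 x:[51/2,28] y:[40,41] z:[20,41/2] -> miss, prune
    N13 x:[28,31] y:[26,29] z:[27,29] -> hit [28,29] leaf, test {P9@t=28}
    N14 x:[24,51/2] y:[16,20] z:[17,20] -> miss, prune
    N16 x:[23,47/2] y:[28,30] z:[55/2,61/2] -> miss, prune
  N3 x:[16,29] y:[4,37] z:[17/2,14] -> miss, prune
  N15 x:[21/2,19] y:[14,33] z:[29/2,26] -> hit [29/2,19], descend [2, 5, 11, 18]
    N2 x:[16,35/2] y:[21,27] z:[29/2,17] -> miss, prune
    N5 x:[33/2,19] y:[24,27] z:[37/2,43/2] -> miss, prune
    N11 x:[21/2,13] y:[32,33] z:[24,26] -> miss, prune
    N18 x:[29/2,33/2] y:[14,19] z:[20,21] -> miss, prune
  N17 x:[11,31/2] y:[5,36] z:[9,33/2] -> hit [11,31/2], descend [6, 7, 19]
    N6 x:[11,23/2] y:[32,36] z:[19/2,23/2] -> miss, prune
    N7 x:[14,31/2] y:[5,8] z:[27/2,33/2] -> miss, prune
    N19 x:[13,29/2] y:[21,23] z:[9,12] -> miss, prune

Summary -> nodes [0, 1, 8, 13, 14, 16, 3, 15, 2, 5, 11, 18, 17, 6, 7, 19]; box-tests=16; leaf-entries=1; first=P9

== RESULT ==
[0, 1, 8, 13, 14, 16, 3, 15, 2, 5, 11, 18, 17, 6, 7, 19]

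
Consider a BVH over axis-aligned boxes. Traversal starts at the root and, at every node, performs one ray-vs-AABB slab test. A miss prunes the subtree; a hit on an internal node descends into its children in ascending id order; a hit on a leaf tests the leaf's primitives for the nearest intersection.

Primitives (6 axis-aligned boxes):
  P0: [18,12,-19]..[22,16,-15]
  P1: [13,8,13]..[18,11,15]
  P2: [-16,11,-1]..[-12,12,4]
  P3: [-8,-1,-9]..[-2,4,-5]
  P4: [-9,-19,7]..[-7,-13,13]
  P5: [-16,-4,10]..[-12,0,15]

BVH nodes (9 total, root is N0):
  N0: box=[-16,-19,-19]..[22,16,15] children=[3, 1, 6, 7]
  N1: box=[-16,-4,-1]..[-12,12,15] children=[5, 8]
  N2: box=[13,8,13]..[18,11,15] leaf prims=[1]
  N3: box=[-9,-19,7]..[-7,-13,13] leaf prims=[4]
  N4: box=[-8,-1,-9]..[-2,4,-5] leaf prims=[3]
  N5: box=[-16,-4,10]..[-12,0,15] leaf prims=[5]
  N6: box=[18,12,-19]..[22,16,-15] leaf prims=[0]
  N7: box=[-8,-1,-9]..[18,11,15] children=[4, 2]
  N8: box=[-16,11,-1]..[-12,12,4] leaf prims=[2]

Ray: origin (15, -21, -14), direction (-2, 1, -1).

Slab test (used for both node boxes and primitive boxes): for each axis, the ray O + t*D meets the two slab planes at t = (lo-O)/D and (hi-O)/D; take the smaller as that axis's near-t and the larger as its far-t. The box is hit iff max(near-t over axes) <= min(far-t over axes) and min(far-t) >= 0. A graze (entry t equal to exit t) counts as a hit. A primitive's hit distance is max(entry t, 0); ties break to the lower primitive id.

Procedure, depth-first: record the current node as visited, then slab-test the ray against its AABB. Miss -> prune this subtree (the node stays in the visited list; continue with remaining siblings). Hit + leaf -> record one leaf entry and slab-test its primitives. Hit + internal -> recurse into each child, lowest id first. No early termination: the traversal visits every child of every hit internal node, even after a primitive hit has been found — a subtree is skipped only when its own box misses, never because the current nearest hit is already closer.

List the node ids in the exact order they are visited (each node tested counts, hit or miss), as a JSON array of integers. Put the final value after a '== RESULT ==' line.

Trace the traversal:
N0 x:[-7/2,31/2] y:[2,37] z:[-29,5] -> hit [2,5], descend [1, 3, 6, 7]
  N1 x:[27/2,31/2] y:[17,33] z:[-29,-13] -> miss, prune
  N3 x:[11,12] y:[2,8] z:[-27,-21] -> miss, prune
  N6 x:[-7/2,-3/2] y:[33,37] z:[1,5] -> miss, prune
  N7 x:[-3/2,23/2] y:[20,32] z:[-29,-5] -> miss, prune

Summary -> nodes [0, 1, 3, 6, 7]; box-tests=5; leaf-entries=0; first=miss

== RESULT ==
[0, 1, 3, 6, 7]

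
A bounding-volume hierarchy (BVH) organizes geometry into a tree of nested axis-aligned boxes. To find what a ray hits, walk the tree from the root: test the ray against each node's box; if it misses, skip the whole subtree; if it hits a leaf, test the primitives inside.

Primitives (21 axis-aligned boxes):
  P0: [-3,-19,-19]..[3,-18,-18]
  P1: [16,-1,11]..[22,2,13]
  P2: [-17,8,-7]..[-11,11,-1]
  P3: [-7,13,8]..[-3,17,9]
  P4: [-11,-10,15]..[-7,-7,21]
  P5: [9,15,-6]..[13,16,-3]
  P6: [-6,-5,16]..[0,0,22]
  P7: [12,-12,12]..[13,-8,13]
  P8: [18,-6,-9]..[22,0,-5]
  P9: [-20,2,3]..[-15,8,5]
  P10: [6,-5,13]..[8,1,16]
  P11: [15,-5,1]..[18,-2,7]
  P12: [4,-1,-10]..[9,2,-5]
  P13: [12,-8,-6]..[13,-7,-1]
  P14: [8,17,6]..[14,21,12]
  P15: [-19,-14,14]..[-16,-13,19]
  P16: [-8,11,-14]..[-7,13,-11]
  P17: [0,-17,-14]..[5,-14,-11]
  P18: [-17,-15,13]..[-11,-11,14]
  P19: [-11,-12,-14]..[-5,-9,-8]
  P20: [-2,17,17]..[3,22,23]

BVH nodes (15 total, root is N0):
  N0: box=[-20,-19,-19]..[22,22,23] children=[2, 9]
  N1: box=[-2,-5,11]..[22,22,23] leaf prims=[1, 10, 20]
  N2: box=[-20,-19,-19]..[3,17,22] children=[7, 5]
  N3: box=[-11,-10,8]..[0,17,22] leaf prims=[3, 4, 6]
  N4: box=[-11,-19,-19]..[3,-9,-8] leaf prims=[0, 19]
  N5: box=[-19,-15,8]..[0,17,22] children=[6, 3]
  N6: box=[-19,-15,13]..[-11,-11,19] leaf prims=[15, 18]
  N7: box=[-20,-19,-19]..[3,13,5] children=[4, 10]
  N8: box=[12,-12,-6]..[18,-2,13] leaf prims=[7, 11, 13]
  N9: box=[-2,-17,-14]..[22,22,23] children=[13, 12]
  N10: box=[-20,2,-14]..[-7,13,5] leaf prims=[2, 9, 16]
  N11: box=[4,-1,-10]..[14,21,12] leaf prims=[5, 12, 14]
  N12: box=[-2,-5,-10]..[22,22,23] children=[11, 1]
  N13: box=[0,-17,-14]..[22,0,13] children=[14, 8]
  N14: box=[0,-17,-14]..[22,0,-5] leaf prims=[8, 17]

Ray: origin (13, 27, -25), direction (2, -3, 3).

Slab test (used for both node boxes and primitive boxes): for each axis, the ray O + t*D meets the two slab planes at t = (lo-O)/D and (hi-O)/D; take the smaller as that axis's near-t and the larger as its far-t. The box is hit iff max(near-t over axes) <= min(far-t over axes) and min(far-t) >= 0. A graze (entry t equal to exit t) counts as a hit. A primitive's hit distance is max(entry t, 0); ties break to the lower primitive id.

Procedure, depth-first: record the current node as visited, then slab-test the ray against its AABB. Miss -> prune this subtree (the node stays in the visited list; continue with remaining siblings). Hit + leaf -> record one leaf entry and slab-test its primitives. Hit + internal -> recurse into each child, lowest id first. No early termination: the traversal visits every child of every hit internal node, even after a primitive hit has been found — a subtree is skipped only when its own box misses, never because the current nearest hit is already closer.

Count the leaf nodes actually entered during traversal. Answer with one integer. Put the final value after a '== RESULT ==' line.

Trace the traversal:
N0 x:[-33/2,9/2] y:[5/3,46/3] z:[2,16] -> hit [2,9/2], descend [2, 9]
  N2 x:[-33/2,-5] y:[10/3,46/3] z:[2,47/3] -> miss, prune
  N9 x:[-15/2,9/2] y:[5/3,44/3] z:[11/3,16] -> hit [11/3,9/2], descend [12, 13]
    N12 x:[-15/2,9/2] y:[5/3,32/3] z:[5,16] -> miss, prune
    N13 x:[-13/2,9/2] y:[9,44/3] z:[11/3,38/3] -> miss, prune

5 AABB tests over nodes [0, 2, 9, 12, 13]; 0 leaves entered; closest miss.

== RESULT ==
0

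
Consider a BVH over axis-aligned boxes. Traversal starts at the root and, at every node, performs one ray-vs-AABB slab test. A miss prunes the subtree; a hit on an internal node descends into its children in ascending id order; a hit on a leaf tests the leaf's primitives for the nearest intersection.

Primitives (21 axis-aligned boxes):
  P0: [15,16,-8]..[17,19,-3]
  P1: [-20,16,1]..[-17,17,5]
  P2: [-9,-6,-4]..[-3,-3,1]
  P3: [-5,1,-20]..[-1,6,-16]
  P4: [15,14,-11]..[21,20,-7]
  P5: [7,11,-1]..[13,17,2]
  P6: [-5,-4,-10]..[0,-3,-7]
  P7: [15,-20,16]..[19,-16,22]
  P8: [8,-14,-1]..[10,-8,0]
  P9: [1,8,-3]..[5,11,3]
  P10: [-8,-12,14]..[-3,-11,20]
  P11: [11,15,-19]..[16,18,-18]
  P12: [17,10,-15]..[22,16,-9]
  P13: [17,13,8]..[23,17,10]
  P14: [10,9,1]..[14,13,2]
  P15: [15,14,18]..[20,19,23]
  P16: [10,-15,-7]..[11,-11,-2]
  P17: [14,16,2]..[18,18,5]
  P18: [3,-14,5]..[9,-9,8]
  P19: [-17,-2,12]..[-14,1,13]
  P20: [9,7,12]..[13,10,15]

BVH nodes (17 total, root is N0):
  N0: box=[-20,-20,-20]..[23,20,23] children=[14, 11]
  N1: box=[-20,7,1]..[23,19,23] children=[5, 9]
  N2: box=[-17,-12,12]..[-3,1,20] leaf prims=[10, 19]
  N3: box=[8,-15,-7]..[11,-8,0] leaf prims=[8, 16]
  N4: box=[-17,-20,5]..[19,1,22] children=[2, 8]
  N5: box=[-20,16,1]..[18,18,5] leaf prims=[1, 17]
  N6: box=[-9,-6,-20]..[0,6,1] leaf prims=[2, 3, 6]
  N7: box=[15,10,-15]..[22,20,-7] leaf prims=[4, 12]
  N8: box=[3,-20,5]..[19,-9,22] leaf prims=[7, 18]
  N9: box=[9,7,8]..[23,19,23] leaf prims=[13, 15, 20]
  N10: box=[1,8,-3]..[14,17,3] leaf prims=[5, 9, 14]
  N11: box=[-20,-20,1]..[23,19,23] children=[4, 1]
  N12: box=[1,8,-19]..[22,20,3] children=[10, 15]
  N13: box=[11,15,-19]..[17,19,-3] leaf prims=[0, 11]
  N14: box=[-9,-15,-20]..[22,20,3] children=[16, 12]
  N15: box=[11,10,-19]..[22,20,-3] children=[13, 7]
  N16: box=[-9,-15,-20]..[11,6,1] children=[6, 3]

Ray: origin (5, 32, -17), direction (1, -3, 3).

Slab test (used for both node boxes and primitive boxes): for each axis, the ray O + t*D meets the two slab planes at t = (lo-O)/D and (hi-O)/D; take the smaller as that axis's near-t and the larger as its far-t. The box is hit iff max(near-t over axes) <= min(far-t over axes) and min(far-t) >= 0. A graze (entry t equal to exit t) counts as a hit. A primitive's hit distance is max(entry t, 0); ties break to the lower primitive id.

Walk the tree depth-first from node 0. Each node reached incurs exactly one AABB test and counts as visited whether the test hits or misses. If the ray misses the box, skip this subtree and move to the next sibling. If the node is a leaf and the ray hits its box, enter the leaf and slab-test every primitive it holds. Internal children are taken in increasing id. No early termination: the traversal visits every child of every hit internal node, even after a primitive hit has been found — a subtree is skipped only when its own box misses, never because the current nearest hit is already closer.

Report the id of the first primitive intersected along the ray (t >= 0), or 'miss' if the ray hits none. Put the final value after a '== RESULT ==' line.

Trace the traversal:
N0 x:[-25,18] y:[4,52/3] z:[-1,40/3] -> hit [4,40/3], descend [11, 14]
  N11 x:[-25,18] y:[13/3,52/3] z:[6,40/3] -> hit [6,40/3], descend [1, 4]
    N1 x:[-25,18] y:[13/3,25/3] z:[6,40/3] -> hit [6,25/3], descend [5, 9]
      N5 x:[-25,13] y:[14/3,16/3] z:[6,22/3] -> miss, prune
      N9 x:[4,18] y:[13/3,25/3] z:[25/3,40/3] -> hit [25/3,25/3] leaf, test {P13(miss), P15(miss), P20(miss)}
    N4 x:[-22,14] y:[31/3,52/3] z:[22/3,13] -> hit [31/3,13], descend [2, 8]
      N2 x:[-22,-8] y:[31/3,44/3] z:[29/3,37/3] -> miss, prune
      N8 x:[-2,14] y:[41/3,52/3] z:[22/3,13] -> miss, prune
  N14 x:[-14,17] y:[4,47/3] z:[-1,20/3] -> hit [4,20/3], descend [12, 16]
    N12 x:[-4,17] y:[4,8] z:[-2/3,20/3] -> hit [4,20/3], descend [10, 15]
      N10 x:[-4,9] y:[5,8] z:[14/3,20/3] -> hit [5,20/3] leaf, test {P5@t=16/3, P9(miss), P14@t=19/3}
      N15 x:[6,17] y:[4,22/3] z:[-2/3,14/3] -> miss, prune
    N16 x:[-14,6] y:[26/3,47/3] z:[-1,6] -> miss, prune

13 AABB tests over nodes [0, 11, 1, 5, 9, 4, 2, 8, 14, 12, 10, 15, 16]; 2 leaves entered; closest P5.

== RESULT ==
5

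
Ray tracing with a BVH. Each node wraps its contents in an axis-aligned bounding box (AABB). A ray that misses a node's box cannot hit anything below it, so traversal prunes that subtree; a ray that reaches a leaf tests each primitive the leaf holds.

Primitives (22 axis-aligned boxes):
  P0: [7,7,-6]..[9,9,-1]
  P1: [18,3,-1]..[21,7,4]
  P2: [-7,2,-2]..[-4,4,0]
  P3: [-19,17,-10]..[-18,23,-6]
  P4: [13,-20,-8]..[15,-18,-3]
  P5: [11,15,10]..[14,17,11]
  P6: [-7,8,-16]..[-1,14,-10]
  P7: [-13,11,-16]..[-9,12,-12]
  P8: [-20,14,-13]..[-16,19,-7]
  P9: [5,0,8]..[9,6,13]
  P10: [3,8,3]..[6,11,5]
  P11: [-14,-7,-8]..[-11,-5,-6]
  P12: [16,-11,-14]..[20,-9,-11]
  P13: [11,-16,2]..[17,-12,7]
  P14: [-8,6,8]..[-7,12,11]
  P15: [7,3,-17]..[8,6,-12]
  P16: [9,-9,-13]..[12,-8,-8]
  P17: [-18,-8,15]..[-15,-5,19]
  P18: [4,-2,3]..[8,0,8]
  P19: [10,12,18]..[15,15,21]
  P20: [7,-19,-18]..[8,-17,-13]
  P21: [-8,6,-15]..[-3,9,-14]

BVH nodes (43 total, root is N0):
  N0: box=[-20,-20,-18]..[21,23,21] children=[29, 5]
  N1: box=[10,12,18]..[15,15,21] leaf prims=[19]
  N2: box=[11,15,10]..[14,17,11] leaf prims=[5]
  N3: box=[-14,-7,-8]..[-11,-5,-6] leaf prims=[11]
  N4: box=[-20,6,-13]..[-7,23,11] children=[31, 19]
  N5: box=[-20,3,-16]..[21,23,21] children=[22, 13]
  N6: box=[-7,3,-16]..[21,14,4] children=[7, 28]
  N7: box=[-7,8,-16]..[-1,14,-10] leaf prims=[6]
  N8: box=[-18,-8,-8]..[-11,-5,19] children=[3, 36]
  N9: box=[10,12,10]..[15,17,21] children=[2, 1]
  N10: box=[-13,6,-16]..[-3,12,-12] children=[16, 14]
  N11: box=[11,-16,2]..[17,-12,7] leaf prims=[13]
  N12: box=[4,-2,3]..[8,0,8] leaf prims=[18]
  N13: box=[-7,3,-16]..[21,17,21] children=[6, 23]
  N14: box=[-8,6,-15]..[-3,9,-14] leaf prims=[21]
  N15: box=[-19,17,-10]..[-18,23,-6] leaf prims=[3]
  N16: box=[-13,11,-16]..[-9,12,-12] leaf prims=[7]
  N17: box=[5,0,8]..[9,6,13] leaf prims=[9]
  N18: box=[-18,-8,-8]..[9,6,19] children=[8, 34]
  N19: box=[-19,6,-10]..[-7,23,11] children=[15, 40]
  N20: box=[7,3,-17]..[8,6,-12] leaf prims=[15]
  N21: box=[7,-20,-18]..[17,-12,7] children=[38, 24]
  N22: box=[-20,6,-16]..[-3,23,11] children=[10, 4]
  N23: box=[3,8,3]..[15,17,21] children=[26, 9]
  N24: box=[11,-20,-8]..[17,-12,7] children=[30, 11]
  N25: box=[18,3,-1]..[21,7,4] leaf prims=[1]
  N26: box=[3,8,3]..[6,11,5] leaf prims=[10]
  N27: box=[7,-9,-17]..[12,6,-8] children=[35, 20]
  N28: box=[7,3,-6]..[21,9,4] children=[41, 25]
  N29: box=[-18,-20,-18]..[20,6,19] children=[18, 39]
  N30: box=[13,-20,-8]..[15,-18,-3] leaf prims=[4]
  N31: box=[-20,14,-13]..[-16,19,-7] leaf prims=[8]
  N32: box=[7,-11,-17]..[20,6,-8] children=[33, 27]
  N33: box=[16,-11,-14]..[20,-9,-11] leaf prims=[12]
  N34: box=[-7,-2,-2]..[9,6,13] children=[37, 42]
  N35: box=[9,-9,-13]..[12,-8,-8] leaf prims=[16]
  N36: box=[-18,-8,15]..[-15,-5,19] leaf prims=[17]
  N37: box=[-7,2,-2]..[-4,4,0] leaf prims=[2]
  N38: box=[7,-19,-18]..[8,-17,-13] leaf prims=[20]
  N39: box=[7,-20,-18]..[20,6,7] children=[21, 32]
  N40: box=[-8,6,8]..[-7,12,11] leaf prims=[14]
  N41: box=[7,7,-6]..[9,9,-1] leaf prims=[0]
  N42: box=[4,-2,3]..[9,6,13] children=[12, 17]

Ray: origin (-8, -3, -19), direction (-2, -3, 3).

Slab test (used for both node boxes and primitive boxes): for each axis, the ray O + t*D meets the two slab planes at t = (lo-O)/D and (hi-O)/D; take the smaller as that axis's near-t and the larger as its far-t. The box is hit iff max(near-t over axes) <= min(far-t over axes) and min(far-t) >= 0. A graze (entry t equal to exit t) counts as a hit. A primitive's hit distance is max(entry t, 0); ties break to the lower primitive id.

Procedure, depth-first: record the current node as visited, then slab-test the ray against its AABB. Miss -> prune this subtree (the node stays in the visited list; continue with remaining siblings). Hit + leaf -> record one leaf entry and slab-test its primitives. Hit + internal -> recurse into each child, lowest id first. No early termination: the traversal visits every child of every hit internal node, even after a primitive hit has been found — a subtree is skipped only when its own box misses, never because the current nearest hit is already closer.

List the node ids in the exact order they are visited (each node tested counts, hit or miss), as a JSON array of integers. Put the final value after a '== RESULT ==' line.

Traverse from the root:
N0 x:[-29/2,6] y:[-26/3,17/3] z:[1/3,40/3] -> hit [1/3,17/3], descend [5, 29]
  N5 x:[-29/2,6] y:[-26/3,-2] z:[1,40/3] -> miss, prune
  N29 x:[-14,5] y:[-3,17/3] z:[1/3,38/3] -> hit [1/3,5], descend [18, 39]
    N18 x:[-17/2,5] y:[-3,5/3] z:[11/3,38/3] -> miss, prune
    N39 x:[-14,-15/2] y:[-3,17/3] z:[1/3,26/3] -> miss, prune

Summary -> nodes [0, 5, 29, 18, 39]; box-tests=5; leaf-entries=0; first=miss

== RESULT ==
[0, 5, 29, 18, 39]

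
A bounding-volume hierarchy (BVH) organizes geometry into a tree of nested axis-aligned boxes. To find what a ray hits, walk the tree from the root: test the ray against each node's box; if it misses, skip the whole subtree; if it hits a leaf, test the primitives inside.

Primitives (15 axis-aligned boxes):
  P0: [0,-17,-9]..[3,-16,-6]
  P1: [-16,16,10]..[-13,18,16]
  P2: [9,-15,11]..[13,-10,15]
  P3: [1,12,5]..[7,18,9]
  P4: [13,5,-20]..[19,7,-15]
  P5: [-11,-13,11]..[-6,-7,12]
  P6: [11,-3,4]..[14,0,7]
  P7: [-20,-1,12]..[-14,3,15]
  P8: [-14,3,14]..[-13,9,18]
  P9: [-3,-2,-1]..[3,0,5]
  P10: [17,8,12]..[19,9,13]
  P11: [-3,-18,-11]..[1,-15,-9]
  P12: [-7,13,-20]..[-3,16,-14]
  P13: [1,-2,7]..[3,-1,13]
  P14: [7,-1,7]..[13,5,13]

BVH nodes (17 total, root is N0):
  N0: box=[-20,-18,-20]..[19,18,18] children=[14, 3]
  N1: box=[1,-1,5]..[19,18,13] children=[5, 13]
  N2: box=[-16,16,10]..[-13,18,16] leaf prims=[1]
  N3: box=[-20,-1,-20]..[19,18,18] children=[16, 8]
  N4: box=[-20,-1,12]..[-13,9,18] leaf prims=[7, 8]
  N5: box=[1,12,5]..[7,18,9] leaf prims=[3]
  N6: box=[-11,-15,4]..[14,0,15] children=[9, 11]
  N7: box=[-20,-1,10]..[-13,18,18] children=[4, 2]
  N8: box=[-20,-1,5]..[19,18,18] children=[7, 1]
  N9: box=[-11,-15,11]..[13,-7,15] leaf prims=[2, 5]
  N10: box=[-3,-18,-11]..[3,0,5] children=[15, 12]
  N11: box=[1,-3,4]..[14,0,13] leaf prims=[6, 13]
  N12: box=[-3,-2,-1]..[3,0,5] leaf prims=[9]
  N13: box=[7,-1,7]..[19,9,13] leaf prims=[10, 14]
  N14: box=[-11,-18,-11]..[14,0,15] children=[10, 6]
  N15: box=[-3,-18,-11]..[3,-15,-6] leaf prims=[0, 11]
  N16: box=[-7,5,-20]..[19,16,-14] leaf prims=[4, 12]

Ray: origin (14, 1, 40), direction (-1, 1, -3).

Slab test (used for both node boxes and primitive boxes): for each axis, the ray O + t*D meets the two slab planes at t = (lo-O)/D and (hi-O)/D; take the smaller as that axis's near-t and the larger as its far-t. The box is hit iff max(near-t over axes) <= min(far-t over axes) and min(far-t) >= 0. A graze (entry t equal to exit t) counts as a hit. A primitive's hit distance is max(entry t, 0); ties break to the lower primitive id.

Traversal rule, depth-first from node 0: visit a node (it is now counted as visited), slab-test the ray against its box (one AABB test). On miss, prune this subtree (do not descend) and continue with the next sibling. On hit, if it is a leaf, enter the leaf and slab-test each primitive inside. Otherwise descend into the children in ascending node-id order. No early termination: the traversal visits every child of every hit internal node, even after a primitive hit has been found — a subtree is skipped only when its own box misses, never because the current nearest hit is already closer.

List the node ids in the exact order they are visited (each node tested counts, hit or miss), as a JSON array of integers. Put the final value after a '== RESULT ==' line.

Trace the traversal:
N0 x:[-5,34] y:[-19,17] z:[22/3,20] -> hit [22/3,17], descend [3, 14]
  N3 x:[-5,34] y:[-2,17] z:[22/3,20] -> hit [22/3,17], descend [8, 16]
    N8 x:[-5,34] y:[-2,17] z:[22/3,35/3] -> hit [22/3,35/3], descend [1, 7]
      N1 x:[-5,13] y:[-2,17] z:[9,35/3] -> hit [9,35/3], descend [5, 13]
        N5 x:[7,13] y:[11,17] z:[31/3,35/3] -> hit [11,35/3] leaf, test {P3@t=11}
        N13 x:[-5,7] y:[-2,8] z:[9,11] -> miss, prune
      N7 x:[27,34] y:[-2,17] z:[22/3,10] -> miss, prune
    N16 x:[-5,21] y:[4,15] z:[18,20] -> miss, prune
  N14 x:[0,25] y:[-19,-1] z:[25/3,17] -> miss, prune

9 AABB tests over nodes [0, 3, 8, 1, 5, 13, 7, 16, 14]; 1 leaf entered; closest P3.

== RESULT ==
[0, 3, 8, 1, 5, 13, 7, 16, 14]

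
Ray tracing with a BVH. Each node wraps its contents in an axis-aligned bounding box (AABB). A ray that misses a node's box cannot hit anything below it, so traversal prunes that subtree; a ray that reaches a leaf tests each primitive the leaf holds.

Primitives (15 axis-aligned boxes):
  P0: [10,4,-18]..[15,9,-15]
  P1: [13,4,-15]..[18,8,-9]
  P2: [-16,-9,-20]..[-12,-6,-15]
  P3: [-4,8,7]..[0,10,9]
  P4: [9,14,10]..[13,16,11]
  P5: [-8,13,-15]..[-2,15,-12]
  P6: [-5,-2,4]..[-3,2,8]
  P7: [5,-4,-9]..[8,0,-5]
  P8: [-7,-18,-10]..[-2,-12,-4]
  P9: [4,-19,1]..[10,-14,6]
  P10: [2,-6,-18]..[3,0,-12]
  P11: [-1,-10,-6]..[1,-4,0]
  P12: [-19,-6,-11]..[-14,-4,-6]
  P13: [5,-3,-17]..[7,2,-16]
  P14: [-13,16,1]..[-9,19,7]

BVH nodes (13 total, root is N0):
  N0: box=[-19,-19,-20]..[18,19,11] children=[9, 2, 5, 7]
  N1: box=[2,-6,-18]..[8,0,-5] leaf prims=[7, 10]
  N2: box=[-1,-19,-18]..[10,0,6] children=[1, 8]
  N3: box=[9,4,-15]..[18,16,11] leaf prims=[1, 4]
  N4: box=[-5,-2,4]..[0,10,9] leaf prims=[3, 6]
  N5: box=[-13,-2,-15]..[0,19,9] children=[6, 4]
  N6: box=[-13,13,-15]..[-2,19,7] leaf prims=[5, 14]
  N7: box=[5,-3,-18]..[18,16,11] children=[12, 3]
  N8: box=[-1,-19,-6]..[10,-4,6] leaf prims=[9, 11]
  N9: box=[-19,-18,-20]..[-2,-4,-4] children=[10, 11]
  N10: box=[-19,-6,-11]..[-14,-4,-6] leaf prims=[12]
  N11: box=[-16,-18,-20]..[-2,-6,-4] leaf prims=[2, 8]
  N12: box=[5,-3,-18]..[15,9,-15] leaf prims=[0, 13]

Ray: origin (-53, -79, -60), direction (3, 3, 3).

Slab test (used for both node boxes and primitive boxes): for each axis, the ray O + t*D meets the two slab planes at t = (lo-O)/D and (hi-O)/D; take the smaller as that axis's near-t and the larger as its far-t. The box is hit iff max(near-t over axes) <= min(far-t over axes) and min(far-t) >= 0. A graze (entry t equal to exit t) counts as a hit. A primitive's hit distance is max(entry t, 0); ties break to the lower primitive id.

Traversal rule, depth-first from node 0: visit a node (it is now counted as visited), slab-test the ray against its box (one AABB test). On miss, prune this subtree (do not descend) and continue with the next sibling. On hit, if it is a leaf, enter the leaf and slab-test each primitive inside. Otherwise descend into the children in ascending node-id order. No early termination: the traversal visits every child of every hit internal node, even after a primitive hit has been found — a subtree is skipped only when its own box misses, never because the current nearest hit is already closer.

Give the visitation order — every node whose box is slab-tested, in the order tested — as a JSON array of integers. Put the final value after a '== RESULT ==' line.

Traverse from the root:
N0 x:[34/3,71/3] y:[20,98/3] z:[40/3,71/3] -> hit [20,71/3], descend [2, 5, 7, 9]
  N2 x:[52/3,21] y:[20,79/3] z:[14,22] -> hit [20,21], descend [1, 8]
    N1 x:[55/3,61/3] y:[73/3,79/3] z:[14,55/3] -> miss, prune
    N8 x:[52/3,21] y:[20,25] z:[18,22] -> hit [20,21] leaf, test {P9@t=61/3, P11(miss)}
  N5 x:[40/3,53/3] y:[77/3,98/3] z:[15,23] -> miss, prune
  N7 x:[58/3,71/3] y:[76/3,95/3] z:[14,71/3] -> miss, prune
  N9 x:[34/3,17] y:[61/3,25] z:[40/3,56/3] -> miss, prune

Summary -> nodes [0, 2, 1, 8, 5, 7, 9]; box-tests=7; leaf-entries=1; first=P9

== RESULT ==
[0, 2, 1, 8, 5, 7, 9]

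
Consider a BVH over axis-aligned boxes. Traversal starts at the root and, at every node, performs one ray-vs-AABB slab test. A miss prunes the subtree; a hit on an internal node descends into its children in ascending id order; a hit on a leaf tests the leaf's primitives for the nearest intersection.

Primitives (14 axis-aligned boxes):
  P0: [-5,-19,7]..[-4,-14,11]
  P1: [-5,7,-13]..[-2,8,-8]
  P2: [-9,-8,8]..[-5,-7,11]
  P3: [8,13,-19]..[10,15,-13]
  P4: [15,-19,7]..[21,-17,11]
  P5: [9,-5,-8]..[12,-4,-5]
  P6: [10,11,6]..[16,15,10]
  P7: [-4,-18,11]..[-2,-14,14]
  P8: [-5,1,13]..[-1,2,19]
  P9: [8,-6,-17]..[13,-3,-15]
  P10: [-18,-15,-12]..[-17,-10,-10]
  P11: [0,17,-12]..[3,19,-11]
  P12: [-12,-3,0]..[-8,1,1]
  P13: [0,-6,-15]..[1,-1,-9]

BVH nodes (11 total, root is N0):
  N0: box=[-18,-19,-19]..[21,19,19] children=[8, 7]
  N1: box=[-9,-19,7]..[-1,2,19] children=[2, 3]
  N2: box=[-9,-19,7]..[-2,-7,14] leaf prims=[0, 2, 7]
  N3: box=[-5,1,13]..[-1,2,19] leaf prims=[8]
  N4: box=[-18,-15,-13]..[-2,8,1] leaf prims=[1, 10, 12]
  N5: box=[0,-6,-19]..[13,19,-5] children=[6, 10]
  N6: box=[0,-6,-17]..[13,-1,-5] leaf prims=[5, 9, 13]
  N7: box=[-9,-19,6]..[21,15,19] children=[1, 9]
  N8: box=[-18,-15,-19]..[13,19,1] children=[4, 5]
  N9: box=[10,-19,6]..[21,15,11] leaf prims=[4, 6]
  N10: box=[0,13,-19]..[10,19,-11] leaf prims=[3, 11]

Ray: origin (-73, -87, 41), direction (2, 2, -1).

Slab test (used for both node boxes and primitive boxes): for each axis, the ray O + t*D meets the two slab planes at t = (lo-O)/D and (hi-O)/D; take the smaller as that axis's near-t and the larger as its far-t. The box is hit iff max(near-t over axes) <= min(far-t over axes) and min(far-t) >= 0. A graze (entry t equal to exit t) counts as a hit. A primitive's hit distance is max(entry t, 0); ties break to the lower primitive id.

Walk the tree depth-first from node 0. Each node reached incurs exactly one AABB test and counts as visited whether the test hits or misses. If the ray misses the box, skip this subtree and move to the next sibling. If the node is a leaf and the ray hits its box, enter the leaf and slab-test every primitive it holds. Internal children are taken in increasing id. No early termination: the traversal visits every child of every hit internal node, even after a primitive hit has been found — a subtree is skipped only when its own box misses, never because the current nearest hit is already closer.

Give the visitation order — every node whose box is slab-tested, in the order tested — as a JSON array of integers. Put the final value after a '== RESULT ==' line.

Traverse from the root:
N0 x:[55/2,47] y:[34,53] z:[22,60] -> hit [34,47], descend [7, 8]
  N7 x:[32,47] y:[34,51] z:[22,35] -> hit [34,35], descend [1, 9]
    N1 x:[32,36] y:[34,89/2] z:[22,34] -> hit [34,34], descend [2, 3]
      N2 x:[32,71/2] y:[34,40] z:[27,34] -> hit [34,34] leaf, test {P0@t=34, P2(miss), P7(miss)}
      N3 x:[34,36] y:[44,89/2] z:[22,28] -> miss, prune
    N9 x:[83/2,47] y:[34,51] z:[30,35] -> miss, prune
  N8 x:[55/2,43] y:[36,53] z:[40,60] -> hit [40,43], descend [4, 5]
    N4 x:[55/2,71/2] y:[36,95/2] z:[40,54] -> miss, prune
    N5 x:[73/2,43] y:[81/2,53] z:[46,60] -> miss, prune

Summary -> nodes [0, 7, 1, 2, 3, 9, 8, 4, 5]; box-tests=9; leaf-entries=1; first=P0

== RESULT ==
[0, 7, 1, 2, 3, 9, 8, 4, 5]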